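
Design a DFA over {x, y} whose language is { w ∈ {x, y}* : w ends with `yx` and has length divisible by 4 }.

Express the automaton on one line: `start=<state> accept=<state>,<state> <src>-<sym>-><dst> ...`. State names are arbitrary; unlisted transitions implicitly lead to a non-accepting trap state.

Build one automaton per condition and run them in lockstep. One (3 states) tracks how much of the suffix `yx` has currently been matched; the other (4 states) tracks the input length modulo 4. Each combined state is a pair, one component from each; accept when both components accept. Equivalent product states are then merged.
With 6 states:
        x   y  
>  q0   q1  q1 
   q1   q2  q2 
   q2   q3  q4 
   q3   q0  q0 
   q4   q5  q0 
 * q5   q1  q1 
(> = start, * = accepting)

start=q0 accept=q5 q0-x->q1 q0-y->q1 q1-x->q2 q1-y->q2 q2-x->q3 q2-y->q4 q3-x->q0 q3-y->q0 q4-x->q5 q4-y->q0 q5-x->q1 q5-y->q1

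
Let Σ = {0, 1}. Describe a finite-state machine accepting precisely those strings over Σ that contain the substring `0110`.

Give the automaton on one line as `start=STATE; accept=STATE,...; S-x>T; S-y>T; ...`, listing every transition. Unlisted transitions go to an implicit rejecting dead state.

start=q0; accept=q4; q0-0>q1; q0-1>q0; q1-0>q1; q1-1>q2; q2-0>q1; q2-1>q3; q3-0>q4; q3-1>q0; q4-0>q4; q4-1>q4

Track how much of `0110` has been matched so far: state q0 is no progress, q4 is the absorbing accept state reached once `0110` has occurred. Intermediate states record partial matches; on a mismatch, fall back to the longest reusable overlap.
A 5-state machine:
        0   1  
>  q0   q1  q0 
   q1   q1  q2 
   q2   q1  q3 
   q3   q4  q0 
 * q4   q4  q4 
(> = start, * = accepting)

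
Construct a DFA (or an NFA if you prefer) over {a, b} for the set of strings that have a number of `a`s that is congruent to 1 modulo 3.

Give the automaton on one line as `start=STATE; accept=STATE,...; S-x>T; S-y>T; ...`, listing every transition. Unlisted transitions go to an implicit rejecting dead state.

The only thing that matters is how many `a`s have appeared, reduced mod 3. Use one state per residue: s0 for 0, …, s2 for 2. Reading `a` moves to the next residue; anything else stays put. s1 is accepting.
With 3 states:
        a   b  
>  s0   s1  s0 
 * s1   s2  s1 
   s2   s0  s2 
(> = start, * = accepting)

start=s0; accept=s1; s0-a>s1; s0-b>s0; s1-a>s2; s1-b>s1; s2-a>s0; s2-b>s2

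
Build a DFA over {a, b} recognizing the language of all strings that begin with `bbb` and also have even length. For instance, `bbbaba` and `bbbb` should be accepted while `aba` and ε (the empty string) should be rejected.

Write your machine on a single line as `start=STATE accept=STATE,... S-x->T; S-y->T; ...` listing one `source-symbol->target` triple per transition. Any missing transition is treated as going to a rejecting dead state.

Handle the two conditions separately and then intersect. One (5 states) tracks whether the input so far still matches the prefix `bbb`; the other (2 states) tracks the input length modulo 2. Each combined state is a pair, one component from each; accept when both components accept. Minimizing collapses redundant product states.
        a   b  
>  s0   s1  s2 
   s1   s1  s1 
   s2   s1  s3 
   s3   s1  s4 
   s4   s5  s5 
 * s5   s4  s4 
(> = start, * = accepting)

start=s0; accept=s5; s0-a->s1; s0-b->s2; s1-a->s1; s1-b->s1; s2-a->s1; s2-b->s3; s3-a->s1; s3-b->s4; s4-a->s5; s4-b->s5; s5-a->s4; s5-b->s4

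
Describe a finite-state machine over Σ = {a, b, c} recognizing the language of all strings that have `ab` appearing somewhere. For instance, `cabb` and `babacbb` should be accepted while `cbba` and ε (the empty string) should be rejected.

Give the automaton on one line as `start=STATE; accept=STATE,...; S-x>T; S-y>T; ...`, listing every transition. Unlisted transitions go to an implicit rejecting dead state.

Track how much of `ab` has been matched so far: state q0 is no progress, q2 is the absorbing accept state reached once `ab` has occurred. Intermediate states record partial matches; on a mismatch, fall back to the longest reusable overlap.
With 3 states:
        a   b   c  
>  q0   q1  q0  q0 
   q1   q1  q2  q0 
 * q2   q2  q2  q2 
(> = start, * = accepting)

start=q0; accept=q2; q0-a>q1; q0-b>q0; q0-c>q0; q1-a>q1; q1-b>q2; q1-c>q0; q2-a>q2; q2-b>q2; q2-c>q2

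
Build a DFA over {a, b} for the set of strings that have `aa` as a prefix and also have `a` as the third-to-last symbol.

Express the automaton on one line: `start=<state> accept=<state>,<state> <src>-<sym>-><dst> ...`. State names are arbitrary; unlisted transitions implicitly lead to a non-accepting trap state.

start=q0 accept=q4,q5,q6,q7 q0-a->q1 q0-b->q2 q1-a->q3 q1-b->q2 q2-a->q2 q2-b->q2 q3-a->q4 q3-b->q5 q4-a->q4 q4-b->q5 q5-a->q6 q5-b->q7 q6-a->q3 q6-b->q8 q7-a->q9 q7-b->q10 q8-a->q6 q8-b->q7 q9-a->q3 q9-b->q8 q10-a->q9 q10-b->q10

Run two small machines in parallel and take their product. The first has 4 states tracking whether the input so far still matches the prefix `aa`; the second has 15 states tracking the last 3 symbols read. A product state is a pair (one from each), accepting exactly when both do. After merging equivalent states the machine shrinks.
With 11 states:
          a    b  
>  q0     q1   q2 
   q1     q3   q2 
   q2     q2   q2 
   q3     q4   q5 
 * q4     q4   q5 
 * q5     q6   q7 
 * q6     q3   q8 
 * q7     q9  q10 
   q8     q6   q7 
   q9     q3   q8 
   q10    q9  q10 
(> = start, * = accepting)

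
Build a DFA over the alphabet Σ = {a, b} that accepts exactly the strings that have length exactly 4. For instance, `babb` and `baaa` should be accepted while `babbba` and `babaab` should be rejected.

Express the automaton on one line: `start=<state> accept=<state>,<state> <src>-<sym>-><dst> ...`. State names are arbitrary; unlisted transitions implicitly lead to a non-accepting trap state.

start=S0 accept=S4 S0-a->S1 S0-b->S1 S1-a->S2 S1-b->S2 S2-a->S3 S2-b->S3 S3-a->S4 S3-b->S4 S4-a->S5 S4-b->S5 S5-a->S5 S5-b->S5

Count input length up to 5: every symbol moves from S0 toward S5, which means 'more than 4' and absorbs. Accept from {S4}.
        a   b  
>  S0   S1  S1 
   S1   S2  S2 
   S2   S3  S3 
   S3   S4  S4 
 * S4   S5  S5 
   S5   S5  S5 
(> = start, * = accepting)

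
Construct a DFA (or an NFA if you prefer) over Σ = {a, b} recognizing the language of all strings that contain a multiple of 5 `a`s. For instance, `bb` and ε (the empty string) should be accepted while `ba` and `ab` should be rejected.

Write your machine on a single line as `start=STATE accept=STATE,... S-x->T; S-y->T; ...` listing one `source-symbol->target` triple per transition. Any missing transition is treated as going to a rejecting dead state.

The only thing that matters is how many `a`s have appeared, reduced mod 5. Use one state per residue: s0 for 0, …, s4 for 4. Reading `a` moves to the next residue; anything else stays put. s0 is accepting.
5 states suffice.
        a   b  
>* s0   s1  s0 
   s1   s2  s1 
   s2   s3  s2 
   s3   s4  s3 
   s4   s0  s4 
(> = start, * = accepting)

start=s0; accept=s0; s0-a->s1; s0-b->s0; s1-a->s2; s1-b->s1; s2-a->s3; s2-b->s2; s3-a->s4; s3-b->s3; s4-a->s0; s4-b->s4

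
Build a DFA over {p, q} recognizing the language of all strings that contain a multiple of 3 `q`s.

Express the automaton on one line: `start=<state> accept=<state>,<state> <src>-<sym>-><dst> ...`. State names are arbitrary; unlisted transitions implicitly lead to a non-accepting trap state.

start=S0 accept=S0 S0-p->S0 S0-q->S1 S1-p->S1 S1-q->S2 S2-p->S2 S2-q->S0

Keep the running count of `q`s modulo 3: each `q` advances along the cycle S0 → S1 → S2 → S0 while other symbols loop. Accept at S0.
3 states suffice.
        p   q  
>* S0   S0  S1 
   S1   S1  S2 
   S2   S2  S0 
(> = start, * = accepting)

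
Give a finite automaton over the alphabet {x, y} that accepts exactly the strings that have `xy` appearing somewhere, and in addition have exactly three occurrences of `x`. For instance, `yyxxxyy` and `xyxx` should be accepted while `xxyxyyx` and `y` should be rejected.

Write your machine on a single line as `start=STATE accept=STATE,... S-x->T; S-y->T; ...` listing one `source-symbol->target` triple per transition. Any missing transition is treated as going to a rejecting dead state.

start=S0; accept=S7; S0-x->S1; S0-y->S0; S1-x->S2; S1-y->S3; S2-x->S4; S2-y->S5; S3-x->S5; S3-y->S3; S4-x->S6; S4-y->S7; S5-x->S7; S5-y->S5; S6-x->S6; S6-y->S8; S7-x->S8; S7-y->S7; S8-x->S8; S8-y->S8

Handle the two conditions separately and then intersect. The first has 3 states tracking whether and how much of `xy` has been seen; the second has 5 states tracking the count of `x`s, saturating at 4. A product state is a pair (one from each), accepting exactly when both do.
A 9-state machine:
        x   y  
>  S0   S1  S0 
   S1   S2  S3 
   S2   S4  S5 
   S3   S5  S3 
   S4   S6  S7 
   S5   S7  S5 
   S6   S6  S8 
 * S7   S8  S7 
   S8   S8  S8 
(> = start, * = accepting)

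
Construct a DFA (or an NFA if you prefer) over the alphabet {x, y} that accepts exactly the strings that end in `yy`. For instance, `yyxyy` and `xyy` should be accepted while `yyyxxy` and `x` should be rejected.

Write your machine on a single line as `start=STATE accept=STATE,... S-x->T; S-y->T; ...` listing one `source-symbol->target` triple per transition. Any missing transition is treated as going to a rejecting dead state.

start=q0; accept=q2; q0-x->q0; q0-y->q1; q1-x->q0; q1-y->q2; q2-x->q0; q2-y->q2

Let each state record the length of the longest suffix of the input read so far that is also a prefix of `yy`. q1 means the last symbol is `y`; q2 means the last 2 symbols are `yy`. Accept only at q2, where the string currently ends in `yy`.
With 3 states:
        x   y  
>  q0   q0  q1 
   q1   q0  q2 
 * q2   q0  q2 
(> = start, * = accepting)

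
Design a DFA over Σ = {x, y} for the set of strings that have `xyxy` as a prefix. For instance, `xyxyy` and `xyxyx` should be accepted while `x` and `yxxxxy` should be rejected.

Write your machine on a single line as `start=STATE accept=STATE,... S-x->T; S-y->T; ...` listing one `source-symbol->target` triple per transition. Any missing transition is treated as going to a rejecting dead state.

Walk along `xyxy` while the input agrees: from s0 take `x` to s1, and so on. Any deviation drops to the rejecting sink s5. Once s4 is reached the prefix is confirmed and every continuation is accepted.
A 6-state machine:
        x   y  
>  s0   s1  s5 
   s1   s5  s2 
   s2   s3  s5 
   s3   s5  s4 
 * s4   s4  s4 
   s5   s5  s5 
(> = start, * = accepting)

start=s0; accept=s4; s0-x->s1; s0-y->s5; s1-x->s5; s1-y->s2; s2-x->s3; s2-y->s5; s3-x->s5; s3-y->s4; s4-x->s4; s4-y->s4; s5-x->s5; s5-y->s5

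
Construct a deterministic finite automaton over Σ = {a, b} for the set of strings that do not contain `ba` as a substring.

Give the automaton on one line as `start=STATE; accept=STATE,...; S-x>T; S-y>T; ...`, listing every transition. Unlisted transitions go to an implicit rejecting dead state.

start=q0; accept=q0,q1; q0-a>q0; q0-b>q1; q1-a>q2; q1-b>q1; q2-a>q2; q2-b>q2

Track partial matches of the forbidden pattern `ba`. State q2 is a dead state reached once `ba` has occurred; every other state accepts. q0 means no part of `ba` is currently matched.
With 3 states:
        a   b  
>* q0   q0  q1 
 * q1   q2  q1 
   q2   q2  q2 
(> = start, * = accepting)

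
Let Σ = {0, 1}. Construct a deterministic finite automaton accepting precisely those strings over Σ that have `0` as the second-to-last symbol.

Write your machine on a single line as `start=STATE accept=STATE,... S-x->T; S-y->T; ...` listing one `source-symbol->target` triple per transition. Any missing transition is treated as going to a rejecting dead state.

A DFA must remember the last 2 symbols (since which symbol is second-to-last isn't known until the input ends). Use one state per possible window of the last ≤2 symbols; accept from those whose window starts with `0`.
        0   1  
>  q0   q1  q2 
   q1   q3  q4 
   q2   q5  q6 
 * q3   q3  q4 
 * q4   q5  q6 
   q5   q3  q4 
   q6   q5  q6 
(> = start, * = accepting)

start=q0; accept=q3,q4; q0-0->q1; q0-1->q2; q1-0->q3; q1-1->q4; q2-0->q5; q2-1->q6; q3-0->q3; q3-1->q4; q4-0->q5; q4-1->q6; q5-0->q3; q5-1->q4; q6-0->q5; q6-1->q6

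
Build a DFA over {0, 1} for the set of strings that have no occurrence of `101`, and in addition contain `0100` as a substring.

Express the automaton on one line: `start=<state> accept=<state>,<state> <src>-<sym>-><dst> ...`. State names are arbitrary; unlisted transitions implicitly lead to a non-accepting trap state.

Build one automaton per condition and run them in lockstep. One (4 states) tracks partial matches of the forbidden pattern `101`; the other (5 states) tracks whether and how much of `0100` has been seen. Each combined state is a pair, one component from each; accept when both components accept.
14 states suffice.
          0    1  
>  S0     S1   S2 
   S1     S1   S3 
   S2     S4   S2 
   S3     S5   S2 
   S4     S1   S6 
   S5     S7   S6 
   S6     S8   S9 
 * S7     S7  S10 
   S8    S11   S6 
   S9    S12   S9 
 * S10   S13  S10 
   S11   S11  S11 
   S12   S12   S6 
 * S13    S7  S11 
(> = start, * = accepting)

start=S0 accept=S7,S10,S13 S0-0->S1 S0-1->S2 S1-0->S1 S1-1->S3 S2-0->S4 S2-1->S2 S3-0->S5 S3-1->S2 S4-0->S1 S4-1->S6 S5-0->S7 S5-1->S6 S6-0->S8 S6-1->S9 S7-0->S7 S7-1->S10 S8-0->S11 S8-1->S6 S9-0->S12 S9-1->S9 S10-0->S13 S10-1->S10 S11-0->S11 S11-1->S11 S12-0->S12 S12-1->S6 S13-0->S7 S13-1->S11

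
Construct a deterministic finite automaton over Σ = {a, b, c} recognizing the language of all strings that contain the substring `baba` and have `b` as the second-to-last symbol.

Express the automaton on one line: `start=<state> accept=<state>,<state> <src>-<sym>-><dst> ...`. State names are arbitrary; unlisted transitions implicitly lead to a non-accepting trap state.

start=q0 accept=q4,q7 q0-a->q0 q0-b->q1 q0-c->q0 q1-a->q2 q1-b->q1 q1-c->q0 q2-a->q0 q2-b->q3 q2-c->q0 q3-a->q4 q3-b->q1 q3-c->q0 q4-a->q5 q4-b->q6 q4-c->q5 q5-a->q5 q5-b->q6 q5-c->q5 q6-a->q4 q6-b->q7 q6-c->q4 q7-a->q4 q7-b->q7 q7-c->q4

Run two small machines in parallel and take their product. The first has 5 states tracking whether and how much of `baba` has been seen; the second has 13 states tracking the last 2 symbols read. A product state is a pair (one from each), accepting exactly when both do. Equivalent product states are then merged.
8 states suffice.
        a   b   c  
>  q0   q0  q1  q0 
   q1   q2  q1  q0 
   q2   q0  q3  q0 
   q3   q4  q1  q0 
 * q4   q5  q6  q5 
   q5   q5  q6  q5 
   q6   q4  q7  q4 
 * q7   q4  q7  q4 
(> = start, * = accepting)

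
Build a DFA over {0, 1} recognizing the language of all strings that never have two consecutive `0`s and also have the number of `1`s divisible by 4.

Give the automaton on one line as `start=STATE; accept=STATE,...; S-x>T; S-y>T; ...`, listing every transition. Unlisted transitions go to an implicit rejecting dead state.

Run two small machines in parallel and take their product. The first has 3 states tracking partial matches of the forbidden pattern `00`; the second has 4 states tracking the count of `1`s modulo 4. A product state is a pair (one from each), accepting exactly when both do. After merging equivalent states the machine shrinks.
With 9 states:
        0   1  
>* S0   S1  S2 
 * S1   S3  S2 
   S2   S4  S5 
   S3   S3  S3 
   S4   S3  S5 
   S5   S6  S7 
   S6   S3  S7 
   S7   S8  S0 
   S8   S3  S0 
(> = start, * = accepting)

start=S0; accept=S0,S1; S0-0>S1; S0-1>S2; S1-0>S3; S1-1>S2; S2-0>S4; S2-1>S5; S3-0>S3; S3-1>S3; S4-0>S3; S4-1>S5; S5-0>S6; S5-1>S7; S6-0>S3; S6-1>S7; S7-0>S8; S7-1>S0; S8-0>S3; S8-1>S0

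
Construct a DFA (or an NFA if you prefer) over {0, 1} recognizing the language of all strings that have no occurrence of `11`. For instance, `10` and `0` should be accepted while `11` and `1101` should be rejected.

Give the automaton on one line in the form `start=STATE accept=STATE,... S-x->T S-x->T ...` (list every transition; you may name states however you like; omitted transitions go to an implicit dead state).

This is the complement of 'contains `11`'. Use the same substring-matching states — s0 through s2 holding how much of `11` has just been matched — but flip the accepting set: everything except the trap s2 accepts.
A 3-state machine:
        0   1  
>* s0   s0  s1 
 * s1   s0  s2 
   s2   s2  s2 
(> = start, * = accepting)

start=s0 accept=s0,s1 s0-0->s0 s0-1->s1 s1-0->s0 s1-1->s2 s2-0->s2 s2-1->s2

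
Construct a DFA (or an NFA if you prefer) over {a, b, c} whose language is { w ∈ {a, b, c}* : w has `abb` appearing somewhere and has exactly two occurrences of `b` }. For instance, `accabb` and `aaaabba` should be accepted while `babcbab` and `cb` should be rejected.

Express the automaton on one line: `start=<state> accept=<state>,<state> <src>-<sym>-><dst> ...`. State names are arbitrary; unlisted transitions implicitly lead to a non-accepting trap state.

start=q0 accept=q4 q0-a->q1 q0-b->q2 q0-c->q0 q1-a->q1 q1-b->q3 q1-c->q0 q2-a->q2 q2-b->q2 q2-c->q2 q3-a->q2 q3-b->q4 q3-c->q2 q4-a->q4 q4-b->q2 q4-c->q4

Build one automaton per condition and run them in lockstep. The first has 4 states tracking whether and how much of `abb` has been seen; the second has 4 states tracking the count of `b`s, saturating at 3. A product state is a pair (one from each), accepting exactly when both do. Minimizing collapses redundant product states.
        a   b   c  
>  q0   q1  q2  q0 
   q1   q1  q3  q0 
   q2   q2  q2  q2 
   q3   q2  q4  q2 
 * q4   q4  q2  q4 
(> = start, * = accepting)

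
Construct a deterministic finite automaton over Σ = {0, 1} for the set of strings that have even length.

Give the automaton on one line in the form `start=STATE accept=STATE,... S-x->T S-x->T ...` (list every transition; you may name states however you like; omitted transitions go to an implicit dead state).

Count input length modulo 2: every symbol advances one step around the cycle A → B → A. Accept at A.
With 2 states:
       0  1 
>* A   B  B 
   B   A  A 
(> = start, * = accepting)

start=A accept=A A-0->B A-1->B B-0->A B-1->A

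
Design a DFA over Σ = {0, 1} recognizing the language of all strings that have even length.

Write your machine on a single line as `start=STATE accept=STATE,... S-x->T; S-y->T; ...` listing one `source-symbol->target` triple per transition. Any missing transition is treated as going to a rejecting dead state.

start=S0; accept=S0; S0-0->S1; S0-1->S1; S1-0->S0; S1-1->S0

Count input length modulo 2: every symbol advances one step around the cycle S0 → S1 → S0. Accept at S0.
A 2-state machine:
        0   1  
>* S0   S1  S1 
   S1   S0  S0 
(> = start, * = accepting)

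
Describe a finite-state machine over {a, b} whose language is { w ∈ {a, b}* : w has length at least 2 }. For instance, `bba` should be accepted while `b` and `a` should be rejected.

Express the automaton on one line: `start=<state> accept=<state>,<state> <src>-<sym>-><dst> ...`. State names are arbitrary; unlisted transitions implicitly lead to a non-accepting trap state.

start=q0 accept=q2,q3 q0-a->q1 q0-b->q1 q1-a->q2 q1-b->q2 q2-a->q3 q2-b->q3 q3-a->q3 q3-b->q3

Count input length up to 3: every symbol moves from q0 toward q3, which means 'more than 2' and absorbs. Accept from {q2, q3}.
        a   b  
>  q0   q1  q1 
   q1   q2  q2 
 * q2   q3  q3 
 * q3   q3  q3 
(> = start, * = accepting)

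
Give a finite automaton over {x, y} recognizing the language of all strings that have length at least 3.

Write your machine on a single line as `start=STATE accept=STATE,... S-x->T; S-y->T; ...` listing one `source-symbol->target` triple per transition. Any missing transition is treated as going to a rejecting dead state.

start=s0; accept=s3,s4; s0-x->s1; s0-y->s1; s1-x->s2; s1-y->s2; s2-x->s3; s2-y->s3; s3-x->s4; s3-y->s4; s4-x->s4; s4-y->s4

Count input length up to 4: every symbol moves from s0 toward s4, which means 'more than 3' and absorbs. Accept from {s3, s4}.
With 5 states:
        x   y  
>  s0   s1  s1 
   s1   s2  s2 
   s2   s3  s3 
 * s3   s4  s4 
 * s4   s4  s4 
(> = start, * = accepting)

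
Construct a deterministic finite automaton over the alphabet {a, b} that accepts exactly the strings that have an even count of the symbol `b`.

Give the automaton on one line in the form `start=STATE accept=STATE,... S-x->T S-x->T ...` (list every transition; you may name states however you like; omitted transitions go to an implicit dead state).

The only thing that matters is how many `b`s have appeared, reduced mod 2. Use one state per residue: s0 for 0, …, s1 for 1. Reading `b` moves to the next residue; anything else stays put. s0 is accepting.
        a   b  
>* s0   s0  s1 
   s1   s1  s0 
(> = start, * = accepting)

start=s0 accept=s0 s0-a->s0 s0-b->s1 s1-a->s1 s1-b->s0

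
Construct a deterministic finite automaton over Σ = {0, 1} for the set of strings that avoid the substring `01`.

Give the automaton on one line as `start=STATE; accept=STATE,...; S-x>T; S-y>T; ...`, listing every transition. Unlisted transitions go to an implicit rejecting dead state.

start=S0; accept=S0,S1; S0-0>S1; S0-1>S0; S1-0>S1; S1-1>S2; S2-0>S2; S2-1>S2

Track partial matches of the forbidden pattern `01`. State S2 is a dead state reached once `01` has occurred; every other state accepts. S0 means no part of `01` is currently matched.
3 states suffice.
        0   1  
>* S0   S1  S0 
 * S1   S1  S2 
   S2   S2  S2 
(> = start, * = accepting)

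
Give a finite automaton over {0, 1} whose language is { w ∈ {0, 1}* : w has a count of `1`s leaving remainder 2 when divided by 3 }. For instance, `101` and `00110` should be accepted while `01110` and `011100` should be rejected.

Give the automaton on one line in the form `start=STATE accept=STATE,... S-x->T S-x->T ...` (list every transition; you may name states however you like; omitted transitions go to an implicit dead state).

start=s0 accept=s2 s0-0->s0 s0-1->s1 s1-0->s1 s1-1->s2 s2-0->s2 s2-1->s0

The only thing that matters is how many `1`s have appeared, reduced mod 3. Use one state per residue: s0 for 0, …, s2 for 2. Reading `1` moves to the next residue; anything else stays put. s2 is accepting.
3 states suffice.
        0   1  
>  s0   s0  s1 
   s1   s1  s2 
 * s2   s2  s0 
(> = start, * = accepting)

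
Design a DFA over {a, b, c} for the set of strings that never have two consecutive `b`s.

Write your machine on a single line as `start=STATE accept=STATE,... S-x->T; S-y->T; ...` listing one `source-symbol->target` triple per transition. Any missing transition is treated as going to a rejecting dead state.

This is the complement of 'contains `bb`'. Use the same substring-matching states — s0 through s2 holding how much of `bb` has just been matched — but flip the accepting set: everything except the trap s2 accepts.
With 3 states:
        a   b   c  
>* s0   s0  s1  s0 
 * s1   s0  s2  s0 
   s2   s2  s2  s2 
(> = start, * = accepting)

start=s0; accept=s0,s1; s0-a->s0; s0-b->s1; s0-c->s0; s1-a->s0; s1-b->s2; s1-c->s0; s2-a->s2; s2-b->s2; s2-c->s2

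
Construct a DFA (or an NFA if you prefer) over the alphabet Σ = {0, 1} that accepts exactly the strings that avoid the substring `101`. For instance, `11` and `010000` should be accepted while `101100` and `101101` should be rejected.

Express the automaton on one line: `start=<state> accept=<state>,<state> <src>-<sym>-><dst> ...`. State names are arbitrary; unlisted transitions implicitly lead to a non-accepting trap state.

start=A accept=A,B,C A-0->A A-1->B B-0->C B-1->B C-0->A C-1->D D-0->D D-1->D

This is the complement of 'contains `101`'. Use the same substring-matching states — A through D holding how much of `101` has just been matched — but flip the accepting set: everything except the trap D accepts.
4 states suffice.
       0  1 
>* A   A  B 
 * B   C  B 
 * C   A  D 
   D   D  D 
(> = start, * = accepting)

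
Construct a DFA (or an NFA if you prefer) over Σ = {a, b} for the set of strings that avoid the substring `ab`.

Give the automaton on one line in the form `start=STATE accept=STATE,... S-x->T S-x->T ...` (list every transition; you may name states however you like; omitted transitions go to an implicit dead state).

Track partial matches of the forbidden pattern `ab`. State q2 is a dead state reached once `ab` has occurred; every other state accepts. q0 means no part of `ab` is currently matched.
3 states suffice.
        a   b  
>* q0   q1  q0 
 * q1   q1  q2 
   q2   q2  q2 
(> = start, * = accepting)

start=q0 accept=q0,q1 q0-a->q1 q0-b->q0 q1-a->q1 q1-b->q2 q2-a->q2 q2-b->q2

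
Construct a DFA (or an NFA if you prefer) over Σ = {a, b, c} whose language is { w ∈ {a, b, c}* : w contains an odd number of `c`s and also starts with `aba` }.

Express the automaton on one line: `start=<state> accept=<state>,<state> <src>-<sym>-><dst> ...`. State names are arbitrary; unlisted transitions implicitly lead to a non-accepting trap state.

Run two small machines in parallel and take their product. One (2 states) tracks the count of `c`s modulo 2; the other (5 states) tracks whether the input so far still matches the prefix `aba`. Each combined state is a pair, one component from each; accept when both components accept. After merging equivalent states the machine shrinks.
A 6-state machine:
        a   b   c  
>  q0   q1  q2  q2 
   q1   q2  q3  q2 
   q2   q2  q2  q2 
   q3   q4  q2  q2 
   q4   q4  q4  q5 
 * q5   q5  q5  q4 
(> = start, * = accepting)

start=q0 accept=q5 q0-a->q1 q0-b->q2 q0-c->q2 q1-a->q2 q1-b->q3 q1-c->q2 q2-a->q2 q2-b->q2 q2-c->q2 q3-a->q4 q3-b->q2 q3-c->q2 q4-a->q4 q4-b->q4 q4-c->q5 q5-a->q5 q5-b->q5 q5-c->q4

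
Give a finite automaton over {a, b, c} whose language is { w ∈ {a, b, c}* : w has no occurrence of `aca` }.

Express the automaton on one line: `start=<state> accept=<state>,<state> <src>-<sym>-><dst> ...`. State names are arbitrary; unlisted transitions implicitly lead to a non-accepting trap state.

start=q0 accept=q0,q1,q2 q0-a->q1 q0-b->q0 q0-c->q0 q1-a->q1 q1-b->q0 q1-c->q2 q2-a->q3 q2-b->q0 q2-c->q0 q3-a->q3 q3-b->q3 q3-c->q3

Track partial matches of the forbidden pattern `aca`. State q3 is a dead state reached once `aca` has occurred; every other state accepts. q0 means no part of `aca` is currently matched.
A 4-state machine:
        a   b   c  
>* q0   q1  q0  q0 
 * q1   q1  q0  q2 
 * q2   q3  q0  q0 
   q3   q3  q3  q3 
(> = start, * = accepting)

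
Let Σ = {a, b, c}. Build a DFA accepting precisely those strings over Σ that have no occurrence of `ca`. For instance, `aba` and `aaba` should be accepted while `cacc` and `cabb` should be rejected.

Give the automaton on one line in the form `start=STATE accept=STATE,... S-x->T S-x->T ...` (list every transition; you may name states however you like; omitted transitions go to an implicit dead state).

Track partial matches of the forbidden pattern `ca`. State q2 is a dead state reached once `ca` has occurred; every other state accepts. q0 means no part of `ca` is currently matched.
        a   b   c  
>* q0   q0  q0  q1 
 * q1   q2  q0  q1 
   q2   q2  q2  q2 
(> = start, * = accepting)

start=q0 accept=q0,q1 q0-a->q0 q0-b->q0 q0-c->q1 q1-a->q2 q1-b->q0 q1-c->q1 q2-a->q2 q2-b->q2 q2-c->q2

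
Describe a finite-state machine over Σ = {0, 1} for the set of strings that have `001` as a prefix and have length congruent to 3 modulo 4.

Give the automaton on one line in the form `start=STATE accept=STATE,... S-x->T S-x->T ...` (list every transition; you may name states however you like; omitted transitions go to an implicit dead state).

Handle the two conditions separately and then intersect. One (5 states) tracks whether the input so far still matches the prefix `001`; the other (4 states) tracks the input length modulo 4. Each combined state is a pair, one component from each; accept when both components accept.
With 11 states:
       0  1 
>  A   B  C 
   B   D  E 
   C   E  E 
   D   F  G 
   E   F  F 
   F   H  H 
 * G   I  I 
   H   C  C 
   I   J  J 
   J   K  K 
   K   G  G 
(> = start, * = accepting)

start=A accept=G A-0->B A-1->C B-0->D B-1->E C-0->E C-1->E D-0->F D-1->G E-0->F E-1->F F-0->H F-1->H G-0->I G-1->I H-0->C H-1->C I-0->J I-1->J J-0->K J-1->K K-0->G K-1->G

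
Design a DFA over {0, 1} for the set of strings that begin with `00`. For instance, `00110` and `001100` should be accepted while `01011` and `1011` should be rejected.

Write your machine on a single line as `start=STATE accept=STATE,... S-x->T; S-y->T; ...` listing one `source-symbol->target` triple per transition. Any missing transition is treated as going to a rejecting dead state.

start=s0; accept=s2; s0-0->s1; s0-1->s3; s1-0->s2; s1-1->s3; s2-0->s2; s2-1->s2; s3-0->s3; s3-1->s3

Walk along `00` while the input agrees: from s0 take `0` to s1, and so on. Any deviation drops to the rejecting sink s3. Once s2 is reached the prefix is confirmed and every continuation is accepted.
A 4-state machine:
        0   1  
>  s0   s1  s3 
   s1   s2  s3 
 * s2   s2  s2 
   s3   s3  s3 
(> = start, * = accepting)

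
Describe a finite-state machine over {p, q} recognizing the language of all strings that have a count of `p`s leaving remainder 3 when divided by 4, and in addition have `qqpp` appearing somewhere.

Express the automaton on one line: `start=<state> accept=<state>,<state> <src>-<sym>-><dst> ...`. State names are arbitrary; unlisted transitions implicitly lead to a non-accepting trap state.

start=S0 accept=S16 S0-p->S1 S0-q->S2 S1-p->S3 S1-q->S4 S2-p->S1 S2-q->S5 S3-p->S6 S3-q->S7 S4-p->S3 S4-q->S8 S5-p->S9 S5-q->S5 S6-p->S0 S6-q->S10 S7-p->S6 S7-q->S11 S8-p->S12 S8-q->S8 S9-p->S13 S9-q->S4 S10-p->S0 S10-q->S14 S11-p->S15 S11-q->S11 S12-p->S16 S12-q->S7 S13-p->S16 S13-q->S13 S14-p->S17 S14-q->S14 S15-p->S18 S15-q->S10 S16-p->S18 S16-q->S16 S17-p->S19 S17-q->S2 S18-p->S19 S18-q->S18 S19-p->S13 S19-q->S19

Build one automaton per condition and run them in lockstep. One (4 states) tracks the count of `p`s modulo 4; the other (5 states) tracks whether and how much of `qqpp` has been seen. Each combined state is a pair, one component from each; accept when both components accept.
With 20 states:
          p    q  
>  S0     S1   S2 
   S1     S3   S4 
   S2     S1   S5 
   S3     S6   S7 
   S4     S3   S8 
   S5     S9   S5 
   S6     S0  S10 
   S7     S6  S11 
   S8    S12   S8 
   S9    S13   S4 
   S10    S0  S14 
   S11   S15  S11 
   S12   S16   S7 
   S13   S16  S13 
   S14   S17  S14 
   S15   S18  S10 
 * S16   S18  S16 
   S17   S19   S2 
   S18   S19  S18 
   S19   S13  S19 
(> = start, * = accepting)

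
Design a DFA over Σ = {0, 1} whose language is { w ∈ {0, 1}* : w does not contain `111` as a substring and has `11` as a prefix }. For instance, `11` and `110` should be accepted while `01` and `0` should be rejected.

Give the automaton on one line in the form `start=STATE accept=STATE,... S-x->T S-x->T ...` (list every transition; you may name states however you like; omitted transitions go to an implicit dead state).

Run two small machines in parallel and take their product. One (4 states) tracks partial matches of the forbidden pattern `111`; the other (4 states) tracks whether the input so far still matches the prefix `11`. Each combined state is a pair, one component from each; accept when both components accept. Equivalent product states are then merged.
A 6-state machine:
        0   1  
>  s0   s1  s2 
   s1   s1  s1 
   s2   s1  s3 
 * s3   s4  s1 
 * s4   s4  s5 
 * s5   s4  s3 
(> = start, * = accepting)

start=s0 accept=s3,s4,s5 s0-0->s1 s0-1->s2 s1-0->s1 s1-1->s1 s2-0->s1 s2-1->s3 s3-0->s4 s3-1->s1 s4-0->s4 s4-1->s5 s5-0->s4 s5-1->s3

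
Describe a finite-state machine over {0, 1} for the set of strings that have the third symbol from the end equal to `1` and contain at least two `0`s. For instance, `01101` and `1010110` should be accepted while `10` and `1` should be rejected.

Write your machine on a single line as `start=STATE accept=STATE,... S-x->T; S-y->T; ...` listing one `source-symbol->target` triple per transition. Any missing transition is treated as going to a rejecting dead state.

Run two small machines in parallel and take their product. The first has 15 states tracking the last 3 symbols read; the second has 4 states tracking the count of `0`s, saturating at 3. A product state is a pair (one from each), accepting exactly when both do. Minimizing collapses redundant product states.
          0    1  
>  q0     q1   q2 
   q1     q3   q4 
   q2     q5   q2 
   q3     q3   q6 
   q4     q7   q8 
   q5     q9   q4 
   q6     q7  q10 
   q7     q9  q11 
   q8    q12   q8 
 * q9     q3   q6 
   q10   q12  q13 
 * q11    q7  q10 
 * q12    q9  q11 
 * q13   q12  q13 
(> = start, * = accepting)

start=q0; accept=q9,q11,q12,q13; q0-0->q1; q0-1->q2; q1-0->q3; q1-1->q4; q2-0->q5; q2-1->q2; q3-0->q3; q3-1->q6; q4-0->q7; q4-1->q8; q5-0->q9; q5-1->q4; q6-0->q7; q6-1->q10; q7-0->q9; q7-1->q11; q8-0->q12; q8-1->q8; q9-0->q3; q9-1->q6; q10-0->q12; q10-1->q13; q11-0->q7; q11-1->q10; q12-0->q9; q12-1->q11; q13-0->q12; q13-1->q13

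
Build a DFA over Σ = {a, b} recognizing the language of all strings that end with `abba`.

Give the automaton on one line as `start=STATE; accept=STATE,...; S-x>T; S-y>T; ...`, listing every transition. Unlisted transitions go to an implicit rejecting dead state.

start=s0; accept=s4; s0-a>s1; s0-b>s0; s1-a>s1; s1-b>s2; s2-a>s1; s2-b>s3; s3-a>s4; s3-b>s0; s4-a>s1; s4-b>s2

Let each state record the length of the longest suffix of the input read so far that is also a prefix of `abba`. s1 means the last symbol is `a`; s2 means the last 2 symbols are `ab`; s3 means the last 3 symbols are `abb`; s4 means the last 4 symbols are `abba`. Accept only at s4, where the string currently ends in `abba`.
        a   b  
>  s0   s1  s0 
   s1   s1  s2 
   s2   s1  s3 
   s3   s4  s0 
 * s4   s1  s2 
(> = start, * = accepting)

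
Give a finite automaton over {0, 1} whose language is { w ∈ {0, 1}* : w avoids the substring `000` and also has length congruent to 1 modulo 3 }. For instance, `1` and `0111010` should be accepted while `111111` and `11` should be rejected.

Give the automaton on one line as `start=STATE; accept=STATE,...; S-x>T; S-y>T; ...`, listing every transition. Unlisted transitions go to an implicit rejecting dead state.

Handle the two conditions separately and then intersect. The first has 4 states tracking partial matches of the forbidden pattern `000`; the second has 3 states tracking the input length modulo 3. A product state is a pair (one from each), accepting exactly when both do. After merging equivalent states the machine shrinks.
A 10-state machine:
        0   1  
>  s0   s1  s2 
 * s1   s3  s4 
 * s2   s5  s4 
   s3   s6  s0 
   s4   s7  s0 
   s5   s8  s0 
   s6   s6  s6 
   s7   s9  s2 
   s8   s6  s2 
 * s9   s6  s4 
(> = start, * = accepting)

start=s0; accept=s1,s2,s9; s0-0>s1; s0-1>s2; s1-0>s3; s1-1>s4; s2-0>s5; s2-1>s4; s3-0>s6; s3-1>s0; s4-0>s7; s4-1>s0; s5-0>s8; s5-1>s0; s6-0>s6; s6-1>s6; s7-0>s9; s7-1>s2; s8-0>s6; s8-1>s2; s9-0>s6; s9-1>s4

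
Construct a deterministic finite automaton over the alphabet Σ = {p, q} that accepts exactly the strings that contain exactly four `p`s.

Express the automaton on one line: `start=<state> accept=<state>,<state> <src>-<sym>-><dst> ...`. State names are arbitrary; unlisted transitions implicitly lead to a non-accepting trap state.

Count `p`s, saturating at 5: states s0 through s4 mean 0 through 4 `p`s seen; s5 means more than 4. Each `p` increments (capped at s5); other symbols loop. Accept from {s4}.
6 states suffice.
        p   q  
>  s0   s1  s0 
   s1   s2  s1 
   s2   s3  s2 
   s3   s4  s3 
 * s4   s5  s4 
   s5   s5  s5 
(> = start, * = accepting)

start=s0 accept=s4 s0-p->s1 s0-q->s0 s1-p->s2 s1-q->s1 s2-p->s3 s2-q->s2 s3-p->s4 s3-q->s3 s4-p->s5 s4-q->s4 s5-p->s5 s5-q->s5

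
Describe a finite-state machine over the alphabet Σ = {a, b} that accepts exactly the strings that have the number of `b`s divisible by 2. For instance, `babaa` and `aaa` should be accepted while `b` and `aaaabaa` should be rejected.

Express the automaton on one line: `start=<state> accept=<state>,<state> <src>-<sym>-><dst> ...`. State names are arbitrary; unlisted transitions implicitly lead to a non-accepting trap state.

start=q0 accept=q0 q0-a->q0 q0-b->q1 q1-a->q1 q1-b->q0

Keep the running count of `b`s modulo 2: each `b` advances along the cycle q0 → q1 → q0 while other symbols loop. Accept at q0.
A 2-state machine:
        a   b  
>* q0   q0  q1 
   q1   q1  q0 
(> = start, * = accepting)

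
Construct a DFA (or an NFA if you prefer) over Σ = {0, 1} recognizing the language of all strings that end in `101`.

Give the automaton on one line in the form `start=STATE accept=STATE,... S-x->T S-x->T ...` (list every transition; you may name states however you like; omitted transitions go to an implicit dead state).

Let each state record the length of the longest suffix of the input read so far that is also a prefix of `101`. B means the last symbol is `1`; C means the last 2 symbols are `10`; D means the last 3 symbols are `101`. Accept only at D, where the string currently ends in `101`.
4 states suffice.
       0  1 
>  A   A  B 
   B   C  B 
   C   A  D 
 * D   C  B 
(> = start, * = accepting)

start=A accept=D A-0->A A-1->B B-0->C B-1->B C-0->A C-1->D D-0->C D-1->B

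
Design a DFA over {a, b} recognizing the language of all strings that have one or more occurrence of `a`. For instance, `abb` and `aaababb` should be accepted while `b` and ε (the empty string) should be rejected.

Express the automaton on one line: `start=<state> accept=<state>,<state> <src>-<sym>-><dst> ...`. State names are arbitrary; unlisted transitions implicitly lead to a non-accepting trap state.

start=s0 accept=s1,s2 s0-a->s1 s0-b->s0 s1-a->s2 s1-b->s1 s2-a->s2 s2-b->s2

Count `a`s, saturating at 2: state s0 means no `a` yet, s1 means one `a` seen, s2 means more than one. Each `a` increments (capped at s2); other symbols loop. Accept from {s1, s2}.
A 3-state machine:
        a   b  
>  s0   s1  s0 
 * s1   s2  s1 
 * s2   s2  s2 
(> = start, * = accepting)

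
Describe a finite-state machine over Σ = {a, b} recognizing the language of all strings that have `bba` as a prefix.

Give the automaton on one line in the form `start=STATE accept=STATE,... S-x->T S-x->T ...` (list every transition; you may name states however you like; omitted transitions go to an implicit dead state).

start=q0 accept=q3 q0-a->q4 q0-b->q1 q1-a->q4 q1-b->q2 q2-a->q3 q2-b->q4 q3-a->q3 q3-b->q3 q4-a->q4 q4-b->q4

Walk along `bba` while the input agrees: from q0 take `b` to q1, and so on. Any deviation drops to the rejecting sink q4. Once q3 is reached the prefix is confirmed and every continuation is accepted.
With 5 states:
        a   b  
>  q0   q4  q1 
   q1   q4  q2 
   q2   q3  q4 
 * q3   q3  q3 
   q4   q4  q4 
(> = start, * = accepting)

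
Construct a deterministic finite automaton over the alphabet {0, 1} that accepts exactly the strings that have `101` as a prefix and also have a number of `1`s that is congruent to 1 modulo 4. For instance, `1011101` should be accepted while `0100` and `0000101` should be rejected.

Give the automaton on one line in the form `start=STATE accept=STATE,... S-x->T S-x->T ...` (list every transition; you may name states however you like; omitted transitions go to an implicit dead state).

Handle the two conditions separately and then intersect. One (5 states) tracks whether the input so far still matches the prefix `101`; the other (4 states) tracks the count of `1`s modulo 4. Each combined state is a pair, one component from each; accept when both components accept. After merging equivalent states the machine shrinks.
An 8-state machine:
        0   1  
>  s0   s1  s2 
   s1   s1  s1 
   s2   s3  s1 
   s3   s1  s4 
   s4   s4  s5 
   s5   s5  s6 
   s6   s6  s7 
 * s7   s7  s4 
(> = start, * = accepting)

start=s0 accept=s7 s0-0->s1 s0-1->s2 s1-0->s1 s1-1->s1 s2-0->s3 s2-1->s1 s3-0->s1 s3-1->s4 s4-0->s4 s4-1->s5 s5-0->s5 s5-1->s6 s6-0->s6 s6-1->s7 s7-0->s7 s7-1->s4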